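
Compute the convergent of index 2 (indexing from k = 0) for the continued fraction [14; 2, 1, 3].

43/3

Using pₖ = aₖpₖ₋₁ + pₖ₋₂, qₖ = aₖqₖ₋₁ + qₖ₋₂ (with p₋₁=1, p₋₂=0, q₋₁=0, q₋₂=1):
  k=0: a=14, p=14, q=1
  k=1: a=2, p=29, q=2
  k=2: a=1, p=43, q=3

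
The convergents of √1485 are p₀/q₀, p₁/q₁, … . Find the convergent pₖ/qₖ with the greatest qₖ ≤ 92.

1079/28

√1485 = [38; 1, 1, 6, 1, 1, 76, …] (period length 6).
Convergents:
  p_0/q_0 = 38/1
  p_1/q_1 = 39/1
  p_2/q_2 = 77/2
  p_3/q_3 = 501/13
  p_4/q_4 = 578/15
  p_5/q_5 = 1079/28
  p_6/q_6 = 82582/2143
q_5 = 28 ≤ 92 < 2143 = q_6, so the answer is 1079/28.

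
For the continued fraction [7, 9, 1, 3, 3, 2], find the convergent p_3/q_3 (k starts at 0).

277/39

Using pₖ = aₖpₖ₋₁ + pₖ₋₂, qₖ = aₖqₖ₋₁ + qₖ₋₂ (with p₋₁=1, p₋₂=0, q₋₁=0, q₋₂=1):
  k=0: a=7, p=7, q=1
  k=1: a=9, p=64, q=9
  k=2: a=1, p=71, q=10
  k=3: a=3, p=277, q=39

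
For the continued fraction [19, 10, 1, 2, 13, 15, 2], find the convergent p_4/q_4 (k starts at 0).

8153/427

Using pₖ = aₖpₖ₋₁ + pₖ₋₂, qₖ = aₖqₖ₋₁ + qₖ₋₂ (with p₋₁=1, p₋₂=0, q₋₁=0, q₋₂=1):
  k=0: a=19, p=19, q=1
  k=1: a=10, p=191, q=10
  k=2: a=1, p=210, q=11
  k=3: a=2, p=611, q=32
  k=4: a=13, p=8153, q=427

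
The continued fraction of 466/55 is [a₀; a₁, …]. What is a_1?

2

466 = 8·55 + 26   →  a_0 = 8
55 = 2·26 + 3   →  a_1 = 2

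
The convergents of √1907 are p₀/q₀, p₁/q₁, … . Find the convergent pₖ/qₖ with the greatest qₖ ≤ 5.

√1907 = [43; 1, 2, 43, 2, 1, 86, …] (period length 6).
Convergents:
  p_0/q_0 = 43/1
  p_1/q_1 = 44/1
  p_2/q_2 = 131/3
  p_3/q_3 = 5677/130
q_2 = 3 ≤ 5 < 130 = q_3, so the answer is 131/3.

131/3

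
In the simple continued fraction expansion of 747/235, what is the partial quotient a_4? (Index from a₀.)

747 = 3·235 + 42   →  a_0 = 3
235 = 5·42 + 25   →  a_1 = 5
42 = 1·25 + 17   →  a_2 = 1
25 = 1·17 + 8   →  a_3 = 1
17 = 2·8 + 1   →  a_4 = 2

2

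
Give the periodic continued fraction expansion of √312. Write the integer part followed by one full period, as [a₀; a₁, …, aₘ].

a₀ = ⌊√312⌋ = 17.
With m₀=0, d₀=1 and mₖ₊₁ = dₖaₖ − mₖ, dₖ₊₁ = (n − mₖ₊₁²)/dₖ, aₖ₊₁ = ⌊(a₀+mₖ₊₁)/dₖ₊₁⌋:
  k=1: m=17, d=23, a=1
  k=2: m=6, d=12, a=1
  k=3: m=6, d=23, a=1
  k=4: m=17, d=1, a=34
d=1 and a=2a₀=34 at k=4, so the next step gives (m, d) = (17, 23) again — its k=1 value — and the period has length 4.

[17; 1, 1, 1, 34]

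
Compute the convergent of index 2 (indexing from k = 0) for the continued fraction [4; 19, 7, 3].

543/134

Using pₖ = aₖpₖ₋₁ + pₖ₋₂, qₖ = aₖqₖ₋₁ + qₖ₋₂ (with p₋₁=1, p₋₂=0, q₋₁=0, q₋₂=1):
  k=0: a=4, p=4, q=1
  k=1: a=19, p=77, q=19
  k=2: a=7, p=543, q=134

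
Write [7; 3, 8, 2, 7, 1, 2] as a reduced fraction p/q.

Fold from the inside: start with 2/1.
  1 + 1/2 = 3/2
  7 + 2/3 = 23/3
  2 + 3/23 = 49/23
  8 + 23/49 = 415/49
  3 + 49/415 = 1294/415
  7 + 415/1294 = 9473/1294

9473/1294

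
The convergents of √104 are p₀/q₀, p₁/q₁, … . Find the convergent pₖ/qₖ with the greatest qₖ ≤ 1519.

√104 = [10; 5, 20, …] (period length 2).
Convergents:
  p_0/q_0 = 10/1
  p_1/q_1 = 51/5
  p_2/q_2 = 1030/101
  p_3/q_3 = 5201/510
  p_4/q_4 = 105050/10301
q_3 = 510 ≤ 1519 < 10301 = q_4, so the answer is 5201/510.

5201/510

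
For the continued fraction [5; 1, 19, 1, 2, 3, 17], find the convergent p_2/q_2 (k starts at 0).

119/20

Using pₖ = aₖpₖ₋₁ + pₖ₋₂, qₖ = aₖqₖ₋₁ + qₖ₋₂ (with p₋₁=1, p₋₂=0, q₋₁=0, q₋₂=1):
  k=0: a=5, p=5, q=1
  k=1: a=1, p=6, q=1
  k=2: a=19, p=119, q=20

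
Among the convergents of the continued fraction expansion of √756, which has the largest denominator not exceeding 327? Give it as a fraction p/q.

√756 = [27; 2, 54, …] (period length 2).
Convergents:
  p_0/q_0 = 27/1
  p_1/q_1 = 55/2
  p_2/q_2 = 2997/109
  p_3/q_3 = 6049/220
  p_4/q_4 = 329643/11989
q_3 = 220 ≤ 327 < 11989 = q_4, so the answer is 6049/220.

6049/220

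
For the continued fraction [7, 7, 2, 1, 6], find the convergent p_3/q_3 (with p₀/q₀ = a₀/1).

157/22

Using pₖ = aₖpₖ₋₁ + pₖ₋₂, qₖ = aₖqₖ₋₁ + qₖ₋₂ (with p₋₁=1, p₋₂=0, q₋₁=0, q₋₂=1):
  k=0: a=7, p=7, q=1
  k=1: a=7, p=50, q=7
  k=2: a=2, p=107, q=15
  k=3: a=1, p=157, q=22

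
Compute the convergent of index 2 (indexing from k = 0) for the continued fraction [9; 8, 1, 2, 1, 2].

Using pₖ = aₖpₖ₋₁ + pₖ₋₂, qₖ = aₖqₖ₋₁ + qₖ₋₂ (with p₋₁=1, p₋₂=0, q₋₁=0, q₋₂=1):
  k=0: a=9, p=9, q=1
  k=1: a=8, p=73, q=8
  k=2: a=1, p=82, q=9

82/9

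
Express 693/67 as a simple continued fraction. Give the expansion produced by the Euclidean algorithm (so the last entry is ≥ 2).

[10; 2, 1, 10, 2]

693 = 10*67 + 23
67 = 2*23 + 21
23 = 1*21 + 2
21 = 10*2 + 1
2 = 2*1 + 0  (stop)
So 693/67 = [10; 2, 1, 10, 2].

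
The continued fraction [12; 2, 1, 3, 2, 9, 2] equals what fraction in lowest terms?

6143/497

Using pₖ = aₖpₖ₋₁ + pₖ₋₂ and qₖ = aₖqₖ₋₁ + qₖ₋₂:
  k=0: a=12, p=12, q=1
  k=1: a=2, p=25, q=2
  k=2: a=1, p=37, q=3
  k=3: a=3, p=136, q=11
  k=4: a=2, p=309, q=25
  k=5: a=9, p=2917, q=236
  k=6: a=2, p=6143, q=497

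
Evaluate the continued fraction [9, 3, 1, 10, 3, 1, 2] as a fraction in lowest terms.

Fold from the inside: start with 2/1.
  1 + 1/2 = 3/2
  3 + 2/3 = 11/3
  10 + 3/11 = 113/11
  1 + 11/113 = 124/113
  3 + 113/124 = 485/124
  9 + 124/485 = 4489/485

4489/485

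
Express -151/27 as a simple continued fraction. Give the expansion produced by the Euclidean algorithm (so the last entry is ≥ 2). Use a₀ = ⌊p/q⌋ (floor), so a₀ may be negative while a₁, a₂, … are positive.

-151 = -6*27 + 11
27 = 2*11 + 5
11 = 2*5 + 1
5 = 5*1 + 0  (stop)
So -151/27 = [-6; 2, 2, 5].

[-6; 2, 2, 5]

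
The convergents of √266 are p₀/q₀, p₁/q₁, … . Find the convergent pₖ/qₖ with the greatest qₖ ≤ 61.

685/42

√266 = [16; 3, 4, 3, 32, …] (period length 4).
Convergents:
  p_0/q_0 = 16/1
  p_1/q_1 = 49/3
  p_2/q_2 = 212/13
  p_3/q_3 = 685/42
  p_4/q_4 = 22132/1357
q_3 = 42 ≤ 61 < 1357 = q_4, so the answer is 685/42.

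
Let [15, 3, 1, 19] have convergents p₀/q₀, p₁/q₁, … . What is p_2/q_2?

Using pₖ = aₖpₖ₋₁ + pₖ₋₂, qₖ = aₖqₖ₋₁ + qₖ₋₂ (with p₋₁=1, p₋₂=0, q₋₁=0, q₋₂=1):
  k=0: a=15, p=15, q=1
  k=1: a=3, p=46, q=3
  k=2: a=1, p=61, q=4

61/4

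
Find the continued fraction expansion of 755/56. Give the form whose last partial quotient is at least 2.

755 = 13*56 + 27
56 = 2*27 + 2
27 = 13*2 + 1
2 = 2*1 + 0  (stop)
So 755/56 = [13; 2, 13, 2].

[13; 2, 13, 2]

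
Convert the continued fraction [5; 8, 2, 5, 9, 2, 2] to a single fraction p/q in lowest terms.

Fold from the inside: start with 2/1.
  2 + 1/2 = 5/2
  9 + 2/5 = 47/5
  5 + 5/47 = 240/47
  2 + 47/240 = 527/240
  8 + 240/527 = 4456/527
  5 + 527/4456 = 22807/4456

22807/4456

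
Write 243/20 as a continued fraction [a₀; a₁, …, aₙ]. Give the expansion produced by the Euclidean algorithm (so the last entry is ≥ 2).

243 = 12·20 + 3
20 = 6·3 + 2
3 = 1·2 + 1
2 = 2·1 + 0  (stop)
So 243/20 = [12; 6, 1, 2].

[12; 6, 1, 2]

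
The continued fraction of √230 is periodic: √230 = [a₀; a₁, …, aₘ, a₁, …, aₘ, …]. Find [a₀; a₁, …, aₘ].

[15; 6, 30]

a₀ = ⌊√230⌋ = 15.
With m₀=0, d₀=1 and mₖ₊₁ = dₖaₖ − mₖ, dₖ₊₁ = (n − mₖ₊₁²)/dₖ, aₖ₊₁ = ⌊(a₀+mₖ₊₁)/dₖ₊₁⌋:
  k=1: m=15, d=5, a=6
  k=2: m=15, d=1, a=30
d=1 and a=2a₀=30 at k=2, so the next step gives (m, d) = (15, 5) again — its k=1 value — and the period has length 2.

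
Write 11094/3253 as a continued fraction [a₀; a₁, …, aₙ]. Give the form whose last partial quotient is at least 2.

[3; 2, 2, 3, 2, 4, 2, 8]

11094 = 3·3253 + 1335
3253 = 2·1335 + 583
1335 = 2·583 + 169
583 = 3·169 + 76
169 = 2·76 + 17
76 = 4·17 + 8
17 = 2·8 + 1
8 = 8·1 + 0  (stop)
So 11094/3253 = [3; 2, 2, 3, 2, 4, 2, 8].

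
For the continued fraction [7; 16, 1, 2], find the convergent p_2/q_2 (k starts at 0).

Using pₖ = aₖpₖ₋₁ + pₖ₋₂, qₖ = aₖqₖ₋₁ + qₖ₋₂ (with p₋₁=1, p₋₂=0, q₋₁=0, q₋₂=1):
  k=0: a=7, p=7, q=1
  k=1: a=16, p=113, q=16
  k=2: a=1, p=120, q=17

120/17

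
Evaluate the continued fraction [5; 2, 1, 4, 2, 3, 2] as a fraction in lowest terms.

1312/245

Using pₖ = aₖpₖ₋₁ + pₖ₋₂ and qₖ = aₖqₖ₋₁ + qₖ₋₂:
  k=0: a=5, p=5, q=1
  k=1: a=2, p=11, q=2
  k=2: a=1, p=16, q=3
  k=3: a=4, p=75, q=14
  k=4: a=2, p=166, q=31
  k=5: a=3, p=573, q=107
  k=6: a=2, p=1312, q=245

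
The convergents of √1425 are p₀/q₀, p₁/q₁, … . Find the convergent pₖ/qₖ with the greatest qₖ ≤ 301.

11287/299

√1425 = [37; 1, 2, 1, 74, …] (period length 4).
Convergents:
  p_0/q_0 = 37/1
  p_1/q_1 = 38/1
  p_2/q_2 = 113/3
  p_3/q_3 = 151/4
  p_4/q_4 = 11287/299
  p_5/q_5 = 11438/303
q_4 = 299 ≤ 301 < 303 = q_5, so the answer is 11287/299.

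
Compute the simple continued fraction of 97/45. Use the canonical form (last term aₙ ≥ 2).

[2; 6, 2, 3]

97 = 2·45 + 7
45 = 6·7 + 3
7 = 2·3 + 1
3 = 3·1 + 0  (stop)
So 97/45 = [2; 6, 2, 3].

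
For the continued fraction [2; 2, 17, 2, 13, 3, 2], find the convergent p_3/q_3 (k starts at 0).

179/72

Using pₖ = aₖpₖ₋₁ + pₖ₋₂, qₖ = aₖqₖ₋₁ + qₖ₋₂ (with p₋₁=1, p₋₂=0, q₋₁=0, q₋₂=1):
  k=0: a=2, p=2, q=1
  k=1: a=2, p=5, q=2
  k=2: a=17, p=87, q=35
  k=3: a=2, p=179, q=72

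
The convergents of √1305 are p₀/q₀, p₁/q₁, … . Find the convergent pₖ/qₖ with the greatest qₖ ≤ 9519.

√1305 = [36; 8, 72, …] (period length 2).
Convergents:
  p_0/q_0 = 36/1
  p_1/q_1 = 289/8
  p_2/q_2 = 20844/577
  p_3/q_3 = 167041/4624
  p_4/q_4 = 12047796/333505
q_3 = 4624 ≤ 9519 < 333505 = q_4, so the answer is 167041/4624.

167041/4624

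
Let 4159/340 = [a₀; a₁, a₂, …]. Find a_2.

3

4159 = 12·340 + 79   →  a_0 = 12
340 = 4·79 + 24   →  a_1 = 4
79 = 3·24 + 7   →  a_2 = 3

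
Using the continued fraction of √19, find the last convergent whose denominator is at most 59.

170/39

√19 = [4; 2, 1, 3, 1, 2, 8, …] (period length 6).
Convergents:
  p_0/q_0 = 4/1
  p_1/q_1 = 9/2
  p_2/q_2 = 13/3
  p_3/q_3 = 48/11
  p_4/q_4 = 61/14
  p_5/q_5 = 170/39
  p_6/q_6 = 1421/326
q_5 = 39 ≤ 59 < 326 = q_6, so the answer is 170/39.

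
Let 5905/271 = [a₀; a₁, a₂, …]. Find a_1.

1

5905 = 21·271 + 214   →  a_0 = 21
271 = 1·214 + 57   →  a_1 = 1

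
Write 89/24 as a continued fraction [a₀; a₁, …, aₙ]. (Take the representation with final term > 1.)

89 = 3*24 + 17
24 = 1*17 + 7
17 = 2*7 + 3
7 = 2*3 + 1
3 = 3*1 + 0  (stop)
So 89/24 = [3; 1, 2, 2, 3].

[3; 1, 2, 2, 3]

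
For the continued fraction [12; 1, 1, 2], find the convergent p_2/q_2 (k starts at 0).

Using pₖ = aₖpₖ₋₁ + pₖ₋₂, qₖ = aₖqₖ₋₁ + qₖ₋₂ (with p₋₁=1, p₋₂=0, q₋₁=0, q₋₂=1):
  k=0: a=12, p=12, q=1
  k=1: a=1, p=13, q=1
  k=2: a=1, p=25, q=2

25/2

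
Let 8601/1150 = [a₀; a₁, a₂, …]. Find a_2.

11

8601 = 7·1150 + 551   →  a_0 = 7
1150 = 2·551 + 48   →  a_1 = 2
551 = 11·48 + 23   →  a_2 = 11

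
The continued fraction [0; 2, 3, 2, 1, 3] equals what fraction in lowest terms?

37/85

Using pₖ = aₖpₖ₋₁ + pₖ₋₂ and qₖ = aₖqₖ₋₁ + qₖ₋₂:
  k=0: a=0, p=0, q=1
  k=1: a=2, p=1, q=2
  k=2: a=3, p=3, q=7
  k=3: a=2, p=7, q=16
  k=4: a=1, p=10, q=23
  k=5: a=3, p=37, q=85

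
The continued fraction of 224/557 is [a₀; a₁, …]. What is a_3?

18

224 = 0·557 + 224   →  a_0 = 0
557 = 2·224 + 109   →  a_1 = 2
224 = 2·109 + 6   →  a_2 = 2
109 = 18·6 + 1   →  a_3 = 18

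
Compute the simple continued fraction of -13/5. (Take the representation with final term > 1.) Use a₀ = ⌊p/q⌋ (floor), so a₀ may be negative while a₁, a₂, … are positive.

-13 = -3·5 + 2
5 = 2·2 + 1
2 = 2·1 + 0  (stop)
So -13/5 = [-3; 2, 2].

[-3; 2, 2]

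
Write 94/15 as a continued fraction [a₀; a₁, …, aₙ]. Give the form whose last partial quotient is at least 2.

94 = 6·15 + 4
15 = 3·4 + 3
4 = 1·3 + 1
3 = 3·1 + 0  (stop)
So 94/15 = [6; 3, 1, 3].

[6; 3, 1, 3]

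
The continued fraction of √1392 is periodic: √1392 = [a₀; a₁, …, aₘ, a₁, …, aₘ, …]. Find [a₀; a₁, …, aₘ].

[37; 3, 4, 3, 74]

a₀ = ⌊√1392⌋ = 37.
With m₀=0, d₀=1 and mₖ₊₁ = dₖaₖ − mₖ, dₖ₊₁ = (n − mₖ₊₁²)/dₖ, aₖ₊₁ = ⌊(a₀+mₖ₊₁)/dₖ₊₁⌋:
  k=1: m=37, d=23, a=3
  k=2: m=32, d=16, a=4
  k=3: m=32, d=23, a=3
  k=4: m=37, d=1, a=74
d=1 and a=2a₀=74 at k=4, so the next step gives (m, d) = (37, 23) again — its k=1 value — and the period has length 4.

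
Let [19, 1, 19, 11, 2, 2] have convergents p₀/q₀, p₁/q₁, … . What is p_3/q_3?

Using pₖ = aₖpₖ₋₁ + pₖ₋₂, qₖ = aₖqₖ₋₁ + qₖ₋₂ (with p₋₁=1, p₋₂=0, q₋₁=0, q₋₂=1):
  k=0: a=19, p=19, q=1
  k=1: a=1, p=20, q=1
  k=2: a=19, p=399, q=20
  k=3: a=11, p=4409, q=221

4409/221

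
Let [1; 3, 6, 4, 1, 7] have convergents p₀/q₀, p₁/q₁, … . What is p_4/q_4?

129/98

Using pₖ = aₖpₖ₋₁ + pₖ₋₂, qₖ = aₖqₖ₋₁ + qₖ₋₂ (with p₋₁=1, p₋₂=0, q₋₁=0, q₋₂=1):
  k=0: a=1, p=1, q=1
  k=1: a=3, p=4, q=3
  k=2: a=6, p=25, q=19
  k=3: a=4, p=104, q=79
  k=4: a=1, p=129, q=98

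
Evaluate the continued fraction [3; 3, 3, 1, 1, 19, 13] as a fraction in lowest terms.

19407/5873

Using pₖ = aₖpₖ₋₁ + pₖ₋₂ and qₖ = aₖqₖ₋₁ + qₖ₋₂:
  k=0: a=3, p=3, q=1
  k=1: a=3, p=10, q=3
  k=2: a=3, p=33, q=10
  k=3: a=1, p=43, q=13
  k=4: a=1, p=76, q=23
  k=5: a=19, p=1487, q=450
  k=6: a=13, p=19407, q=5873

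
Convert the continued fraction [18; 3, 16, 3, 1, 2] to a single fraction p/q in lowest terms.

10043/548

Fold from the inside: start with 2/1.
  1 + 1/2 = 3/2
  3 + 2/3 = 11/3
  16 + 3/11 = 179/11
  3 + 11/179 = 548/179
  18 + 179/548 = 10043/548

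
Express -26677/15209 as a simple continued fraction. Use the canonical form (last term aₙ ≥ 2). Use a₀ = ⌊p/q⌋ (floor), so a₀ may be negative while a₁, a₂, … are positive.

-26677 = -2*15209 + 3741
15209 = 4*3741 + 245
3741 = 15*245 + 66
245 = 3*66 + 47
66 = 1*47 + 19
47 = 2*19 + 9
19 = 2*9 + 1
9 = 9*1 + 0  (stop)
So -26677/15209 = [-2; 4, 15, 3, 1, 2, 2, 9].

[-2; 4, 15, 3, 1, 2, 2, 9]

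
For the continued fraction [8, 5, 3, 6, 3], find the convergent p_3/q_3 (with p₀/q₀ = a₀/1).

Using pₖ = aₖpₖ₋₁ + pₖ₋₂, qₖ = aₖqₖ₋₁ + qₖ₋₂ (with p₋₁=1, p₋₂=0, q₋₁=0, q₋₂=1):
  k=0: a=8, p=8, q=1
  k=1: a=5, p=41, q=5
  k=2: a=3, p=131, q=16
  k=3: a=6, p=827, q=101

827/101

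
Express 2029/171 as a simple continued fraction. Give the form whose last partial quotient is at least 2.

[11; 1, 6, 2, 3, 3]

2029 = 11·171 + 148
171 = 1·148 + 23
148 = 6·23 + 10
23 = 2·10 + 3
10 = 3·3 + 1
3 = 3·1 + 0  (stop)
So 2029/171 = [11; 1, 6, 2, 3, 3].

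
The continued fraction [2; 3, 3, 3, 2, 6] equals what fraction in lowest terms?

Using pₖ = aₖpₖ₋₁ + pₖ₋₂ and qₖ = aₖqₖ₋₁ + qₖ₋₂:
  k=0: a=2, p=2, q=1
  k=1: a=3, p=7, q=3
  k=2: a=3, p=23, q=10
  k=3: a=3, p=76, q=33
  k=4: a=2, p=175, q=76
  k=5: a=6, p=1126, q=489

1126/489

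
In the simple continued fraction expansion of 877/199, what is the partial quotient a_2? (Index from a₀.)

877 = 4·199 + 81   →  a_0 = 4
199 = 2·81 + 37   →  a_1 = 2
81 = 2·37 + 7   →  a_2 = 2

2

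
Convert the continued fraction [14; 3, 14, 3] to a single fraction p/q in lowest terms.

1891/132

Using pₖ = aₖpₖ₋₁ + pₖ₋₂ and qₖ = aₖqₖ₋₁ + qₖ₋₂:
  k=0: a=14, p=14, q=1
  k=1: a=3, p=43, q=3
  k=2: a=14, p=616, q=43
  k=3: a=3, p=1891, q=132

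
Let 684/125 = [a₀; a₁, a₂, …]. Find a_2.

684 = 5·125 + 59   →  a_0 = 5
125 = 2·59 + 7   →  a_1 = 2
59 = 8·7 + 3   →  a_2 = 8

8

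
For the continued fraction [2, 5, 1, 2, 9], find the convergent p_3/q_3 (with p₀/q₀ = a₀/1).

Using pₖ = aₖpₖ₋₁ + pₖ₋₂, qₖ = aₖqₖ₋₁ + qₖ₋₂ (with p₋₁=1, p₋₂=0, q₋₁=0, q₋₂=1):
  k=0: a=2, p=2, q=1
  k=1: a=5, p=11, q=5
  k=2: a=1, p=13, q=6
  k=3: a=2, p=37, q=17

37/17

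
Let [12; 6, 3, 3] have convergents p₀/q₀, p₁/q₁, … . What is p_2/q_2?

231/19

Using pₖ = aₖpₖ₋₁ + pₖ₋₂, qₖ = aₖqₖ₋₁ + qₖ₋₂ (with p₋₁=1, p₋₂=0, q₋₁=0, q₋₂=1):
  k=0: a=12, p=12, q=1
  k=1: a=6, p=73, q=6
  k=2: a=3, p=231, q=19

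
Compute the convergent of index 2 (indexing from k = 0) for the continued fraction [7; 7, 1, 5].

Using pₖ = aₖpₖ₋₁ + pₖ₋₂, qₖ = aₖqₖ₋₁ + qₖ₋₂ (with p₋₁=1, p₋₂=0, q₋₁=0, q₋₂=1):
  k=0: a=7, p=7, q=1
  k=1: a=7, p=50, q=7
  k=2: a=1, p=57, q=8

57/8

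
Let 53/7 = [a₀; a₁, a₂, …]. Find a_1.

1

53 = 7·7 + 4   →  a_0 = 7
7 = 1·4 + 3   →  a_1 = 1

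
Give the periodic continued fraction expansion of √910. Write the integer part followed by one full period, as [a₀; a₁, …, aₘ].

[30; 6, 60]

a₀ = ⌊√910⌋ = 30.
With m₀=0, d₀=1 and mₖ₊₁ = dₖaₖ − mₖ, dₖ₊₁ = (n − mₖ₊₁²)/dₖ, aₖ₊₁ = ⌊(a₀+mₖ₊₁)/dₖ₊₁⌋:
  k=1: m=30, d=10, a=6
  k=2: m=30, d=1, a=60
d=1 and a=2a₀=60 at k=2, so the next step gives (m, d) = (30, 10) again — its k=1 value — and the period has length 2.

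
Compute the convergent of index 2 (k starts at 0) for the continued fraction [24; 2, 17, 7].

857/35

Using pₖ = aₖpₖ₋₁ + pₖ₋₂, qₖ = aₖqₖ₋₁ + qₖ₋₂ (with p₋₁=1, p₋₂=0, q₋₁=0, q₋₂=1):
  k=0: a=24, p=24, q=1
  k=1: a=2, p=49, q=2
  k=2: a=17, p=857, q=35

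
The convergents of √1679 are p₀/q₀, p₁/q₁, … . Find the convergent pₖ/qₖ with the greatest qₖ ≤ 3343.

√1679 = [40; 1, 39, 1, 80, …] (period length 4).
Convergents:
  p_0/q_0 = 40/1
  p_1/q_1 = 41/1
  p_2/q_2 = 1639/40
  p_3/q_3 = 1680/41
  p_4/q_4 = 136039/3320
  p_5/q_5 = 137719/3361
q_4 = 3320 ≤ 3343 < 3361 = q_5, so the answer is 136039/3320.

136039/3320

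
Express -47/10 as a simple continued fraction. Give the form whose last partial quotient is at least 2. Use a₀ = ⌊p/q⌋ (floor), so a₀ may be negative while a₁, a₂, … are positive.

[-5; 3, 3]

-47 = -5×10 + 3
10 = 3×3 + 1
3 = 3×1 + 0  (stop)
So -47/10 = [-5; 3, 3].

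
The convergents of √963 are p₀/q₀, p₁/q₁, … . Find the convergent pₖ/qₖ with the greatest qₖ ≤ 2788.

√963 = [31; 31, 62, …] (period length 2).
Convergents:
  p_0/q_0 = 31/1
  p_1/q_1 = 962/31
  p_2/q_2 = 59675/1923
  p_3/q_3 = 1850887/59644
q_2 = 1923 ≤ 2788 < 59644 = q_3, so the answer is 59675/1923.

59675/1923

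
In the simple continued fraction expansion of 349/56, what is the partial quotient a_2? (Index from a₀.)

3

349 = 6·56 + 13   →  a_0 = 6
56 = 4·13 + 4   →  a_1 = 4
13 = 3·4 + 1   →  a_2 = 3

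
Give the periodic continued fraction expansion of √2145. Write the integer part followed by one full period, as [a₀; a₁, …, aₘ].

[46; 3, 5, 2, 5, 3, 92]

a₀ = ⌊√2145⌋ = 46.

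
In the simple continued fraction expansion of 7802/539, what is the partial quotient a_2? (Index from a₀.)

9

7802 = 14·539 + 256   →  a_0 = 14
539 = 2·256 + 27   →  a_1 = 2
256 = 9·27 + 13   →  a_2 = 9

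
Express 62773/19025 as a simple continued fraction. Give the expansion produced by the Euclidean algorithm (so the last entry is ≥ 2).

62773 = 3*19025 + 5698
19025 = 3*5698 + 1931
5698 = 2*1931 + 1836
1931 = 1*1836 + 95
1836 = 19*95 + 31
95 = 3*31 + 2
31 = 15*2 + 1
2 = 2*1 + 0  (stop)
So 62773/19025 = [3; 3, 2, 1, 19, 3, 15, 2].

[3; 3, 2, 1, 19, 3, 15, 2]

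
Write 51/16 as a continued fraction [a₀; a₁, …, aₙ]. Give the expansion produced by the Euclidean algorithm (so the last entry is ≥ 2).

[3; 5, 3]

51 = 3×16 + 3
16 = 5×3 + 1
3 = 3×1 + 0  (stop)
So 51/16 = [3; 5, 3].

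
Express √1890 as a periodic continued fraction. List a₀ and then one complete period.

a₀ = ⌊√1890⌋ = 43.

[43; 2, 9, 6, 9, 2, 86]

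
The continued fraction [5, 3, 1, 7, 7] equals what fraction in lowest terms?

Using pₖ = aₖpₖ₋₁ + pₖ₋₂ and qₖ = aₖqₖ₋₁ + qₖ₋₂:
  k=0: a=5, p=5, q=1
  k=1: a=3, p=16, q=3
  k=2: a=1, p=21, q=4
  k=3: a=7, p=163, q=31
  k=4: a=7, p=1162, q=221

1162/221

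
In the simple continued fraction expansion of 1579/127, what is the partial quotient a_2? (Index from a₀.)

1579 = 12·127 + 55   →  a_0 = 12
127 = 2·55 + 17   →  a_1 = 2
55 = 3·17 + 4   →  a_2 = 3

3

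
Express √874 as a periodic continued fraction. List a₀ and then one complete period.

a₀ = ⌊√874⌋ = 29.
With m₀=0, d₀=1 and mₖ₊₁ = dₖaₖ − mₖ, dₖ₊₁ = (n − mₖ₊₁²)/dₖ, aₖ₊₁ = ⌊(a₀+mₖ₊₁)/dₖ₊₁⌋:
  k=1: m=29, d=33, a=1
  k=2: m=4, d=26, a=1
  k=3: m=22, d=15, a=3
  k=4: m=23, d=23, a=2
  k=5: m=23, d=15, a=3
  k=6: m=22, d=26, a=1
  k=7: m=4, d=33, a=1
  k=8: m=29, d=1, a=58
d=1 and a=2a₀=58 at k=8, so the next step gives (m, d) = (29, 33) again — its k=1 value — and the period has length 8.

[29; 1, 1, 3, 2, 3, 1, 1, 58]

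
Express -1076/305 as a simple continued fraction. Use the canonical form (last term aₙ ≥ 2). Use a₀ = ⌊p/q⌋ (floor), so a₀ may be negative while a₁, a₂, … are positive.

-1076 = -4*305 + 144
305 = 2*144 + 17
144 = 8*17 + 8
17 = 2*8 + 1
8 = 8*1 + 0  (stop)
So -1076/305 = [-4; 2, 8, 2, 8].

[-4; 2, 8, 2, 8]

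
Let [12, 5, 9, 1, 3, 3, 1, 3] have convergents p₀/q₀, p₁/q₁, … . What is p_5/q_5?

7903/648

Using pₖ = aₖpₖ₋₁ + pₖ₋₂, qₖ = aₖqₖ₋₁ + qₖ₋₂ (with p₋₁=1, p₋₂=0, q₋₁=0, q₋₂=1):
  k=0: a=12, p=12, q=1
  k=1: a=5, p=61, q=5
  k=2: a=9, p=561, q=46
  k=3: a=1, p=622, q=51
  k=4: a=3, p=2427, q=199
  k=5: a=3, p=7903, q=648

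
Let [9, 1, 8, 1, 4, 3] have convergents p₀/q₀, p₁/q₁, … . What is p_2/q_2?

89/9

Using pₖ = aₖpₖ₋₁ + pₖ₋₂, qₖ = aₖqₖ₋₁ + qₖ₋₂ (with p₋₁=1, p₋₂=0, q₋₁=0, q₋₂=1):
  k=0: a=9, p=9, q=1
  k=1: a=1, p=10, q=1
  k=2: a=8, p=89, q=9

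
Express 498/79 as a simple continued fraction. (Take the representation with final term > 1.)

[6; 3, 3, 2, 3]

498 = 6*79 + 24
79 = 3*24 + 7
24 = 3*7 + 3
7 = 2*3 + 1
3 = 3*1 + 0  (stop)
So 498/79 = [6; 3, 3, 2, 3].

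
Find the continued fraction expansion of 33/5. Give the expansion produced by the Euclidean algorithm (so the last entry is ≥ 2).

33 = 6*5 + 3
5 = 1*3 + 2
3 = 1*2 + 1
2 = 2*1 + 0  (stop)
So 33/5 = [6; 1, 1, 2].

[6; 1, 1, 2]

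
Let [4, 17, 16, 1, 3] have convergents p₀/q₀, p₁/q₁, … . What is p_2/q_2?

1108/273

Using pₖ = aₖpₖ₋₁ + pₖ₋₂, qₖ = aₖqₖ₋₁ + qₖ₋₂ (with p₋₁=1, p₋₂=0, q₋₁=0, q₋₂=1):
  k=0: a=4, p=4, q=1
  k=1: a=17, p=69, q=17
  k=2: a=16, p=1108, q=273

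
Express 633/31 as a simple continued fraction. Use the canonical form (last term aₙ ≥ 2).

[20; 2, 2, 1, 1, 2]

633 = 20·31 + 13
31 = 2·13 + 5
13 = 2·5 + 3
5 = 1·3 + 2
3 = 1·2 + 1
2 = 2·1 + 0  (stop)
So 633/31 = [20; 2, 2, 1, 1, 2].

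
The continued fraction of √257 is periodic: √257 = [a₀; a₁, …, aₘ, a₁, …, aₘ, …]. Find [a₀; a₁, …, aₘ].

a₀ = ⌊√257⌋ = 16.

[16; 32]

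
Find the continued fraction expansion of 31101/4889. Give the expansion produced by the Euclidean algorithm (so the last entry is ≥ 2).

[6; 2, 1, 3, 3, 2, 6, 9]

31101 = 6*4889 + 1767
4889 = 2*1767 + 1355
1767 = 1*1355 + 412
1355 = 3*412 + 119
412 = 3*119 + 55
119 = 2*55 + 9
55 = 6*9 + 1
9 = 9*1 + 0  (stop)
So 31101/4889 = [6; 2, 1, 3, 3, 2, 6, 9].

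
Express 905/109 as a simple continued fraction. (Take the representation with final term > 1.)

905 = 8*109 + 33
109 = 3*33 + 10
33 = 3*10 + 3
10 = 3*3 + 1
3 = 3*1 + 0  (stop)
So 905/109 = [8; 3, 3, 3, 3].

[8; 3, 3, 3, 3]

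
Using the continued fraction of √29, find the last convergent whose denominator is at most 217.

√29 = [5; 2, 1, 1, 2, 10, …] (period length 5).
Convergents:
  p_0/q_0 = 5/1
  p_1/q_1 = 11/2
  p_2/q_2 = 16/3
  p_3/q_3 = 27/5
  p_4/q_4 = 70/13
  p_5/q_5 = 727/135
  p_6/q_6 = 1524/283
q_5 = 135 ≤ 217 < 283 = q_6, so the answer is 727/135.

727/135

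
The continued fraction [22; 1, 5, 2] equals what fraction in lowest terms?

Using pₖ = aₖpₖ₋₁ + pₖ₋₂ and qₖ = aₖqₖ₋₁ + qₖ₋₂:
  k=0: a=22, p=22, q=1
  k=1: a=1, p=23, q=1
  k=2: a=5, p=137, q=6
  k=3: a=2, p=297, q=13

297/13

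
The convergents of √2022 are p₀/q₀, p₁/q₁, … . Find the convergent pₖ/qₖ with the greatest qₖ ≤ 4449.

√2022 = [44; 1, 28, 1, 88, …] (period length 4).
Convergents:
  p_0/q_0 = 44/1
  p_1/q_1 = 45/1
  p_2/q_2 = 1304/29
  p_3/q_3 = 1349/30
  p_4/q_4 = 120016/2669
  p_5/q_5 = 121365/2699
  p_6/q_6 = 3518236/78241
q_5 = 2699 ≤ 4449 < 78241 = q_6, so the answer is 121365/2699.

121365/2699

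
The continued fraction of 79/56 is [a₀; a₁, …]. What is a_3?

3

79 = 1·56 + 23   →  a_0 = 1
56 = 2·23 + 10   →  a_1 = 2
23 = 2·10 + 3   →  a_2 = 2
10 = 3·3 + 1   →  a_3 = 3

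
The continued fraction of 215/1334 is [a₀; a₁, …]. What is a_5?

1

215 = 0·1334 + 215   →  a_0 = 0
1334 = 6·215 + 44   →  a_1 = 6
215 = 4·44 + 39   →  a_2 = 4
44 = 1·39 + 5   →  a_3 = 1
39 = 7·5 + 4   →  a_4 = 7
5 = 1·4 + 1   →  a_5 = 1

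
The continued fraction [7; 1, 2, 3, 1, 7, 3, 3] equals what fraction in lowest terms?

Fold from the inside: start with 3/1.
  3 + 1/3 = 10/3
  7 + 3/10 = 73/10
  1 + 10/73 = 83/73
  3 + 73/83 = 322/83
  2 + 83/322 = 727/322
  1 + 322/727 = 1049/727
  7 + 727/1049 = 8070/1049

8070/1049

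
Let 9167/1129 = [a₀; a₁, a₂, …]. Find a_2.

2

9167 = 8·1129 + 135   →  a_0 = 8
1129 = 8·135 + 49   →  a_1 = 8
135 = 2·49 + 37   →  a_2 = 2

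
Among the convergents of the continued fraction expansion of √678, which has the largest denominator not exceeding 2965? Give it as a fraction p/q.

35230/1353

√678 = [26; 26, 52, …] (period length 2).
Convergents:
  p_0/q_0 = 26/1
  p_1/q_1 = 677/26
  p_2/q_2 = 35230/1353
  p_3/q_3 = 916657/35204
q_2 = 1353 ≤ 2965 < 35204 = q_3, so the answer is 35230/1353.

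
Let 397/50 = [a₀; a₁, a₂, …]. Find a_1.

397 = 7·50 + 47   →  a_0 = 7
50 = 1·47 + 3   →  a_1 = 1

1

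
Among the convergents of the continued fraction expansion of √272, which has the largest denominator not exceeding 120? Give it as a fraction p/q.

√272 = [16; 2, 32, …] (period length 2).
Convergents:
  p_0/q_0 = 16/1
  p_1/q_1 = 33/2
  p_2/q_2 = 1072/65
  p_3/q_3 = 2177/132
q_2 = 65 ≤ 120 < 132 = q_3, so the answer is 1072/65.

1072/65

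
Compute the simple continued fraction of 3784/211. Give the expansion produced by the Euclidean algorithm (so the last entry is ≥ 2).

3784 = 17·211 + 197
211 = 1·197 + 14
197 = 14·14 + 1
14 = 14·1 + 0  (stop)
So 3784/211 = [17; 1, 14, 14].

[17; 1, 14, 14]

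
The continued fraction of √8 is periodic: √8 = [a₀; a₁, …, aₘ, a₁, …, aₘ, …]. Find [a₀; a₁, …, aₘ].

[2; 1, 4]

a₀ = ⌊√8⌋ = 2.
With m₀=0, d₀=1 and mₖ₊₁ = dₖaₖ − mₖ, dₖ₊₁ = (n − mₖ₊₁²)/dₖ, aₖ₊₁ = ⌊(a₀+mₖ₊₁)/dₖ₊₁⌋:
  k=1: m=2, d=4, a=1
  k=2: m=2, d=1, a=4
d=1 and a=2a₀=4 at k=2, so the next step gives (m, d) = (2, 4) again — its k=1 value — and the period has length 2.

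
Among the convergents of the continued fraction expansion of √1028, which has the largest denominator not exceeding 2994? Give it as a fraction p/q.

√1028 = [32; 16, 64, …] (period length 2).
Convergents:
  p_0/q_0 = 32/1
  p_1/q_1 = 513/16
  p_2/q_2 = 32864/1025
  p_3/q_3 = 526337/16416
q_2 = 1025 ≤ 2994 < 16416 = q_3, so the answer is 32864/1025.

32864/1025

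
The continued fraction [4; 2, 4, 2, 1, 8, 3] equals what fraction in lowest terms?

3492/785

Using pₖ = aₖpₖ₋₁ + pₖ₋₂ and qₖ = aₖqₖ₋₁ + qₖ₋₂:
  k=0: a=4, p=4, q=1
  k=1: a=2, p=9, q=2
  k=2: a=4, p=40, q=9
  k=3: a=2, p=89, q=20
  k=4: a=1, p=129, q=29
  k=5: a=8, p=1121, q=252
  k=6: a=3, p=3492, q=785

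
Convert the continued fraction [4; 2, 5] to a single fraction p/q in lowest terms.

Fold from the inside: start with 5/1.
  2 + 1/5 = 11/5
  4 + 5/11 = 49/11

49/11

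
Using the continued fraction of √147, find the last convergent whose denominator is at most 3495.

18817/1552

√147 = [12; 8, 24, …] (period length 2).
Convergents:
  p_0/q_0 = 12/1
  p_1/q_1 = 97/8
  p_2/q_2 = 2340/193
  p_3/q_3 = 18817/1552
  p_4/q_4 = 453948/37441
q_3 = 1552 ≤ 3495 < 37441 = q_4, so the answer is 18817/1552.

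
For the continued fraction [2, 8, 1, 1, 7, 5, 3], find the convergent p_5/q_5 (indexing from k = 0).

1391/657

Using pₖ = aₖpₖ₋₁ + pₖ₋₂, qₖ = aₖqₖ₋₁ + qₖ₋₂ (with p₋₁=1, p₋₂=0, q₋₁=0, q₋₂=1):
  k=0: a=2, p=2, q=1
  k=1: a=8, p=17, q=8
  k=2: a=1, p=19, q=9
  k=3: a=1, p=36, q=17
  k=4: a=7, p=271, q=128
  k=5: a=5, p=1391, q=657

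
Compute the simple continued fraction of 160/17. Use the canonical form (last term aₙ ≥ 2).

160 = 9·17 + 7
17 = 2·7 + 3
7 = 2·3 + 1
3 = 3·1 + 0  (stop)
So 160/17 = [9; 2, 2, 3].

[9; 2, 2, 3]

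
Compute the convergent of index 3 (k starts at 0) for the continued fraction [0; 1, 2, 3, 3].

7/10

Using pₖ = aₖpₖ₋₁ + pₖ₋₂, qₖ = aₖqₖ₋₁ + qₖ₋₂ (with p₋₁=1, p₋₂=0, q₋₁=0, q₋₂=1):
  k=0: a=0, p=0, q=1
  k=1: a=1, p=1, q=1
  k=2: a=2, p=2, q=3
  k=3: a=3, p=7, q=10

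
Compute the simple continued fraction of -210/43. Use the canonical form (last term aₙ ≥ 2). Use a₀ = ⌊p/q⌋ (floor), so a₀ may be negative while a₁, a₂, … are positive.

[-5; 8, 1, 1, 2]

-210 = -5×43 + 5
43 = 8×5 + 3
5 = 1×3 + 2
3 = 1×2 + 1
2 = 2×1 + 0  (stop)
So -210/43 = [-5; 8, 1, 1, 2].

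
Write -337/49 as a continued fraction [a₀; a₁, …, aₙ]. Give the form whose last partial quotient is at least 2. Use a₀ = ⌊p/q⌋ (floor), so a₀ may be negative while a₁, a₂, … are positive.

[-7; 8, 6]

-337 = -7×49 + 6
49 = 8×6 + 1
6 = 6×1 + 0  (stop)
So -337/49 = [-7; 8, 6].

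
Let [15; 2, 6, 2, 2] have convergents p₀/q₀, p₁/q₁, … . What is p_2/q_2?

Using pₖ = aₖpₖ₋₁ + pₖ₋₂, qₖ = aₖqₖ₋₁ + qₖ₋₂ (with p₋₁=1, p₋₂=0, q₋₁=0, q₋₂=1):
  k=0: a=15, p=15, q=1
  k=1: a=2, p=31, q=2
  k=2: a=6, p=201, q=13

201/13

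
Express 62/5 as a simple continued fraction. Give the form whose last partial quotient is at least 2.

62 = 12*5 + 2
5 = 2*2 + 1
2 = 2*1 + 0  (stop)
So 62/5 = [12; 2, 2].

[12; 2, 2]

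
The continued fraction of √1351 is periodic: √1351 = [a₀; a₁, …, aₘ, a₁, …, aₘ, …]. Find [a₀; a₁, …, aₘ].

[36; 1, 3, 10, 3, 1, 72]

a₀ = ⌊√1351⌋ = 36.
With m₀=0, d₀=1 and mₖ₊₁ = dₖaₖ − mₖ, dₖ₊₁ = (n − mₖ₊₁²)/dₖ, aₖ₊₁ = ⌊(a₀+mₖ₊₁)/dₖ₊₁⌋:
  k=1: m=36, d=55, a=1
  k=2: m=19, d=18, a=3
  k=3: m=35, d=7, a=10
  k=4: m=35, d=18, a=3
  k=5: m=19, d=55, a=1
  k=6: m=36, d=1, a=72
d=1 and a=2a₀=72 at k=6, so the next step gives (m, d) = (36, 55) again — its k=1 value — and the period has length 6.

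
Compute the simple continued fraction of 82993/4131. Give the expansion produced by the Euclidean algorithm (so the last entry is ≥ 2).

82993 = 20×4131 + 373
4131 = 11×373 + 28
373 = 13×28 + 9
28 = 3×9 + 1
9 = 9×1 + 0  (stop)
So 82993/4131 = [20; 11, 13, 3, 9].

[20; 11, 13, 3, 9]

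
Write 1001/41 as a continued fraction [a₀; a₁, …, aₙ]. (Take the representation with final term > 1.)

1001 = 24*41 + 17
41 = 2*17 + 7
17 = 2*7 + 3
7 = 2*3 + 1
3 = 3*1 + 0  (stop)
So 1001/41 = [24; 2, 2, 2, 3].

[24; 2, 2, 2, 3]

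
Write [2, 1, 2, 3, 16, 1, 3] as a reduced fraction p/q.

Using pₖ = aₖpₖ₋₁ + pₖ₋₂ and qₖ = aₖqₖ₋₁ + qₖ₋₂:
  k=0: a=2, p=2, q=1
  k=1: a=1, p=3, q=1
  k=2: a=2, p=8, q=3
  k=3: a=3, p=27, q=10
  k=4: a=16, p=440, q=163
  k=5: a=1, p=467, q=173
  k=6: a=3, p=1841, q=682

1841/682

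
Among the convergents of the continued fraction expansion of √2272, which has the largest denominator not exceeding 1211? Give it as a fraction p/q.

√2272 = [47; 1, 1, 1, 94, …] (period length 4).
Convergents:
  p_0/q_0 = 47/1
  p_1/q_1 = 48/1
  p_2/q_2 = 95/2
  p_3/q_3 = 143/3
  p_4/q_4 = 13537/284
  p_5/q_5 = 13680/287
  p_6/q_6 = 27217/571
  p_7/q_7 = 40897/858
  p_8/q_8 = 3871535/81223
q_7 = 858 ≤ 1211 < 81223 = q_8, so the answer is 40897/858.

40897/858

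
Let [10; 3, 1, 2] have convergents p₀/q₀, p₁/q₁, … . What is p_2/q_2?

Using pₖ = aₖpₖ₋₁ + pₖ₋₂, qₖ = aₖqₖ₋₁ + qₖ₋₂ (with p₋₁=1, p₋₂=0, q₋₁=0, q₋₂=1):
  k=0: a=10, p=10, q=1
  k=1: a=3, p=31, q=3
  k=2: a=1, p=41, q=4

41/4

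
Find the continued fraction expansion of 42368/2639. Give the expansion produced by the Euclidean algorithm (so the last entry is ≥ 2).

[16; 18, 3, 15, 1, 2]

42368 = 16*2639 + 144
2639 = 18*144 + 47
144 = 3*47 + 3
47 = 15*3 + 2
3 = 1*2 + 1
2 = 2*1 + 0  (stop)
So 42368/2639 = [16; 18, 3, 15, 1, 2].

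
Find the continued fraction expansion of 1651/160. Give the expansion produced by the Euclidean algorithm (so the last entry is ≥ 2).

1651 = 10×160 + 51
160 = 3×51 + 7
51 = 7×7 + 2
7 = 3×2 + 1
2 = 2×1 + 0  (stop)
So 1651/160 = [10; 3, 7, 3, 2].

[10; 3, 7, 3, 2]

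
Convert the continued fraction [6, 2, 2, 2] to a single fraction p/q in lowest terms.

77/12

Using pₖ = aₖpₖ₋₁ + pₖ₋₂ and qₖ = aₖqₖ₋₁ + qₖ₋₂:
  k=0: a=6, p=6, q=1
  k=1: a=2, p=13, q=2
  k=2: a=2, p=32, q=5
  k=3: a=2, p=77, q=12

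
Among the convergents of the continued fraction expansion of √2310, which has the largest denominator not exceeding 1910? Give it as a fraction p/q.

√2310 = [48; 16, 96, …] (period length 2).
Convergents:
  p_0/q_0 = 48/1
  p_1/q_1 = 769/16
  p_2/q_2 = 73872/1537
  p_3/q_3 = 1182721/24608
q_2 = 1537 ≤ 1910 < 24608 = q_3, so the answer is 73872/1537.

73872/1537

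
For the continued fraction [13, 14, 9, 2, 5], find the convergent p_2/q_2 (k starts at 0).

1660/127

Using pₖ = aₖpₖ₋₁ + pₖ₋₂, qₖ = aₖqₖ₋₁ + qₖ₋₂ (with p₋₁=1, p₋₂=0, q₋₁=0, q₋₂=1):
  k=0: a=13, p=13, q=1
  k=1: a=14, p=183, q=14
  k=2: a=9, p=1660, q=127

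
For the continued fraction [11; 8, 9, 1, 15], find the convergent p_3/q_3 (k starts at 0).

901/81

Using pₖ = aₖpₖ₋₁ + pₖ₋₂, qₖ = aₖqₖ₋₁ + qₖ₋₂ (with p₋₁=1, p₋₂=0, q₋₁=0, q₋₂=1):
  k=0: a=11, p=11, q=1
  k=1: a=8, p=89, q=8
  k=2: a=9, p=812, q=73
  k=3: a=1, p=901, q=81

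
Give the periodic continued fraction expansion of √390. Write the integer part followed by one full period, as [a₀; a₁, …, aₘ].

[19; 1, 2, 1, 38]

a₀ = ⌊√390⌋ = 19.
With m₀=0, d₀=1 and mₖ₊₁ = dₖaₖ − mₖ, dₖ₊₁ = (n − mₖ₊₁²)/dₖ, aₖ₊₁ = ⌊(a₀+mₖ₊₁)/dₖ₊₁⌋:
  k=1: m=19, d=29, a=1
  k=2: m=10, d=10, a=2
  k=3: m=10, d=29, a=1
  k=4: m=19, d=1, a=38
d=1 and a=2a₀=38 at k=4, so the next step gives (m, d) = (19, 29) again — its k=1 value — and the period has length 4.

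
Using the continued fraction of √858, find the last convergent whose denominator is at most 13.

205/7

√858 = [29; 3, 2, 3, 58, …] (period length 4).
Convergents:
  p_0/q_0 = 29/1
  p_1/q_1 = 88/3
  p_2/q_2 = 205/7
  p_3/q_3 = 703/24
q_2 = 7 ≤ 13 < 24 = q_3, so the answer is 205/7.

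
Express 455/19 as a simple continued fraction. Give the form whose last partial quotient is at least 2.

455 = 23×19 + 18
19 = 1×18 + 1
18 = 18×1 + 0  (stop)
So 455/19 = [23; 1, 18].

[23; 1, 18]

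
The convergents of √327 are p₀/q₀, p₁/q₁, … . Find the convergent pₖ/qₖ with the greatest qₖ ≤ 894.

7830/433

√327 = [18; 12, 36, …] (period length 2).
Convergents:
  p_0/q_0 = 18/1
  p_1/q_1 = 217/12
  p_2/q_2 = 7830/433
  p_3/q_3 = 94177/5208
q_2 = 433 ≤ 894 < 5208 = q_3, so the answer is 7830/433.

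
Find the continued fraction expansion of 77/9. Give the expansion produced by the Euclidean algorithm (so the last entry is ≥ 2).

77 = 8×9 + 5
9 = 1×5 + 4
5 = 1×4 + 1
4 = 4×1 + 0  (stop)
So 77/9 = [8; 1, 1, 4].

[8; 1, 1, 4]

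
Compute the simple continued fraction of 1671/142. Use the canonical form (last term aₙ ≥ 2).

1671 = 11×142 + 109
142 = 1×109 + 33
109 = 3×33 + 10
33 = 3×10 + 3
10 = 3×3 + 1
3 = 3×1 + 0  (stop)
So 1671/142 = [11; 1, 3, 3, 3, 3].

[11; 1, 3, 3, 3, 3]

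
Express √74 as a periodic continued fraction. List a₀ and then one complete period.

a₀ = ⌊√74⌋ = 8.
With m₀=0, d₀=1 and mₖ₊₁ = dₖaₖ − mₖ, dₖ₊₁ = (n − mₖ₊₁²)/dₖ, aₖ₊₁ = ⌊(a₀+mₖ₊₁)/dₖ₊₁⌋:
  k=1: m=8, d=10, a=1
  k=2: m=2, d=7, a=1
  k=3: m=5, d=7, a=1
  k=4: m=2, d=10, a=1
  k=5: m=8, d=1, a=16
d=1 and a=2a₀=16 at k=5, so the next step gives (m, d) = (8, 10) again — its k=1 value — and the period has length 5.

[8; 1, 1, 1, 1, 16]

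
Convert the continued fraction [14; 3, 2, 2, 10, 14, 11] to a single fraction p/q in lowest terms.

Using pₖ = aₖpₖ₋₁ + pₖ₋₂ and qₖ = aₖqₖ₋₁ + qₖ₋₂:
  k=0: a=14, p=14, q=1
  k=1: a=3, p=43, q=3
  k=2: a=2, p=100, q=7
  k=3: a=2, p=243, q=17
  k=4: a=10, p=2530, q=177
  k=5: a=14, p=35663, q=2495
  k=6: a=11, p=394823, q=27622

394823/27622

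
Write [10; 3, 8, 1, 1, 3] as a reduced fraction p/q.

1930/187

Fold from the inside: start with 3/1.
  1 + 1/3 = 4/3
  1 + 3/4 = 7/4
  8 + 4/7 = 60/7
  3 + 7/60 = 187/60
  10 + 60/187 = 1930/187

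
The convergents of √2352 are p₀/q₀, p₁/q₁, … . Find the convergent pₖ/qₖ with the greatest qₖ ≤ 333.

√2352 = [48; 2, 96, …] (period length 2).
Convergents:
  p_0/q_0 = 48/1
  p_1/q_1 = 97/2
  p_2/q_2 = 9360/193
  p_3/q_3 = 18817/388
q_2 = 193 ≤ 333 < 388 = q_3, so the answer is 9360/193.

9360/193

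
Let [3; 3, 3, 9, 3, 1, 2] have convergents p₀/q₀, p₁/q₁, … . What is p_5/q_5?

1261/382

Using pₖ = aₖpₖ₋₁ + pₖ₋₂, qₖ = aₖqₖ₋₁ + qₖ₋₂ (with p₋₁=1, p₋₂=0, q₋₁=0, q₋₂=1):
  k=0: a=3, p=3, q=1
  k=1: a=3, p=10, q=3
  k=2: a=3, p=33, q=10
  k=3: a=9, p=307, q=93
  k=4: a=3, p=954, q=289
  k=5: a=1, p=1261, q=382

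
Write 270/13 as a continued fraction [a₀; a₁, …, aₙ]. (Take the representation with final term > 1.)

270 = 20·13 + 10
13 = 1·10 + 3
10 = 3·3 + 1
3 = 3·1 + 0  (stop)
So 270/13 = [20; 1, 3, 3].

[20; 1, 3, 3]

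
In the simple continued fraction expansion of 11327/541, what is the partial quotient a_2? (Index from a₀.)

14

11327 = 20·541 + 507   →  a_0 = 20
541 = 1·507 + 34   →  a_1 = 1
507 = 14·34 + 31   →  a_2 = 14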